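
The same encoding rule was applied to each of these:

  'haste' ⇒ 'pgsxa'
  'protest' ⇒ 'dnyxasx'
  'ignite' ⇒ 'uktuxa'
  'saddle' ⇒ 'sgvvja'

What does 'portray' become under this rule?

Treating letters as 0–25, the rule is x ↦ 5x + 6 (mod 26).
Applying it to portray: p(15)→5·15+6≡3=d; o(14)→5·14+6≡24=y; r(17)→5·17+6≡13=n; t(19)→5·19+6≡23=x; r(17)→5·17+6≡13=n; a(0)→5·0+6≡6=g; y(24)→5·24+6≡22=w (all mod 26).

dynxngw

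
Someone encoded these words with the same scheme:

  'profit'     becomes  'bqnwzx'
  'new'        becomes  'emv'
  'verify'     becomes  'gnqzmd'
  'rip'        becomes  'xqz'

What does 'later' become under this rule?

The output letters match the input read backwards, each shifted +8: profit reversed is tiforp. The word is reversed, then every letter is shifted forward by 8.
For later: reverse → retal; then shift: r+8=z, e+8=m, t+8=b, a+8=i, l+8=t.

zmbit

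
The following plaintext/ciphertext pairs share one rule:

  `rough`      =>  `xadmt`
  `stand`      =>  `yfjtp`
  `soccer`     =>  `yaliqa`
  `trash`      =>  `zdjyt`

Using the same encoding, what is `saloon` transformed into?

A repeating key of period 3 is used — shifts +6, +12, +9 over and over.
On saloon: s+6=y, a+12=m, l+9=u, o+6=u, o+12=a, n+9=w.

ymuuaw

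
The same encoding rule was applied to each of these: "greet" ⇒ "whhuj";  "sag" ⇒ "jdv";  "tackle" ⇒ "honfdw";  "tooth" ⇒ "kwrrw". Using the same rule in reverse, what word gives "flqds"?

panic

Two steps: reverse the string, then apply a Caesar shift of +3.
Reversing it on flqds: shift back: f−3=c, l−3=i, q−3=n, d−3=a, s−3=p → cinap; then reverse → panic.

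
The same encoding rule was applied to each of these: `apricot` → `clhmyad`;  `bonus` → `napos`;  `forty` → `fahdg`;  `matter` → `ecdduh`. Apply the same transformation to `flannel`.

ftcpput

This is an affine cipher: with a=0,…,z=25, each position x becomes (11x+2) mod 26.
Applying it to flannel: f(5)→11·5+2≡5=f; l(11)→11·11+2≡19=t; a(0)→11·0+2≡2=c; n(13)→11·13+2≡15=p; n(13)→11·13+2≡15=p; e(4)→11·4+2≡20=u; l(11)→11·11+2≡19=t (all mod 26).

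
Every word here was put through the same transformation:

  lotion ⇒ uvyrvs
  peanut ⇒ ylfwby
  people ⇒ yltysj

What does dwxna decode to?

upset

It's a Vigenère-style cipher with numeric key [9,7,5]: position i shifts by key[i mod 3].
Undoing it on dwxna: d−9=u, w−7=p, x−5=s, n−9=e, a−7=t.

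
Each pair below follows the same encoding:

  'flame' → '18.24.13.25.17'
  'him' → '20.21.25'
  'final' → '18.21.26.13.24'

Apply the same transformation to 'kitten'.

23.21.32.32.17.26

Each letter is replaced by its alphabet position (a=1..z=26) + 12.
On kitten: k=11→23, i=9→21, t=20→32, t=20→32, e=5→17, n=14→26.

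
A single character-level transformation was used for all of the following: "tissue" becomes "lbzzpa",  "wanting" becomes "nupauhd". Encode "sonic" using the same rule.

jpuvz

Read the word backwards and shift each letter +7.
Applying it to sonic: reverse → cinos; then shift: c+7=j, i+7=p, n+7=u, o+7=v, s+7=z.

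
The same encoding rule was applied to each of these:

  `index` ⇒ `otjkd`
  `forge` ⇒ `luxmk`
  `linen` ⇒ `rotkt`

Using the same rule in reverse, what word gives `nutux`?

honor

Compare letters: i→o is +6, n→t is +6, d→j is +6 — a constant shift. It's a constant shift of +6 (ROT6).
Decoding nutux: n−6=h, u−6=o, t−6=n, u−6=o, x−6=r.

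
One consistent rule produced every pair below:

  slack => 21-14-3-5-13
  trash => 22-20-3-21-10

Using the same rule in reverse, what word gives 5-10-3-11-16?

chain

s is letter #19 and maps to 21: an offset of 2. Letters become their 1-based position plus 2 (so a→3, b→4, …).
Undoing it on 5-10-3-11-16: 5→(5−2)÷1=3=c, 10→(10−2)÷1=8=h, 3→(3−2)÷1=1=a, 11→(11−2)÷1=9=i, 16→(16−2)÷1=14=n.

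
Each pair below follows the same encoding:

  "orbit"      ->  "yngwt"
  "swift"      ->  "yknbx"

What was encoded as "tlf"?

ago

The output letters match the input read backwards, each shifted +5: orbit reversed is tibro. Read the word backwards and shift each letter +5.
Decoding tlf: shift back: t−5=o, l−5=g, f−5=a → oga; then reverse → ago.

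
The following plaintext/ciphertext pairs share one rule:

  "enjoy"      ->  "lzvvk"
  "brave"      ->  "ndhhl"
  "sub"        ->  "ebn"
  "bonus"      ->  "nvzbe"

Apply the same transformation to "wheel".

The shift depends on letter class: consonant n→z is +12, but vowel e→l is +7. The rule splits by letter class: vowels +7, consonants +12.
Applying it to wheel: w(cons)+12=i, h(cons)+12=t, e(vowel)+7=l, e(vowel)+7=l, l(cons)+12=x.

itllx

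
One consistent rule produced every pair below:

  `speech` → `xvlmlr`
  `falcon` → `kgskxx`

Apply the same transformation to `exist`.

jdpac

In speech: s→x is +5, p→v is +6, e→l is +7, e→m is +8 — the shift increases by 1 each position. The shift increases by 1 at each position, starting from +5: 5, 6, 7, ….
On exist: e+5=j, x+6=d, i+7=p, s+8=a, t+9=c.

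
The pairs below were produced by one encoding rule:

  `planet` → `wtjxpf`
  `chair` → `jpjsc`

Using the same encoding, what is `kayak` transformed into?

rihkv

In planet: p→w is +7, l→t is +8, a→j is +9, n→x is +10 — the shift increases by 1 each position. The shift increases by 1 at each position, starting from +7: 7, 8, 9, ….
Applying it to kayak: k+7=r, a+8=i, y+9=h, a+10=k, k+11=v.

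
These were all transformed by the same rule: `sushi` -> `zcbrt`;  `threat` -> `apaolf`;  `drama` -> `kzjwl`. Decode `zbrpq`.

In sushi: s→z is +7, u→c is +8, s→b is +9, h→r is +10 — the shift increases by 1 each position. Each letter shifts forward by (position + 7), i.e. 7, 8, 9, … — the shift grows by one for each successive letter.
Decoding zbrpq: z−7=s, b−8=t, r−9=i, p−10=f, q−11=f.

stiff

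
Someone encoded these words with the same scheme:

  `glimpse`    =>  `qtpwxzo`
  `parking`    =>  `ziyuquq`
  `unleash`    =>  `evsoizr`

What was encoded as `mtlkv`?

Shifts by position in glimpse: pos 0: g→q (+10), pos 1: l→t (+8), pos 2: i→p (+7), pos 3: m→w (+10), pos 4: p→x (+8), pos 5: s→z (+7) — repeating every 3. It's a Vigenère-style cipher with numeric key [10,8,7]: position i shifts by key[i mod 3].
Reversing it on mtlkv: m−10=c, t−8=l, l−7=e, k−10=a, v−8=n.

clean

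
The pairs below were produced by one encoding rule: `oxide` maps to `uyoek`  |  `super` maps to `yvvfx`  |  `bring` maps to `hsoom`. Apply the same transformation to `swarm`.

yxgss

A repeating key of period 2 is used — shifts +6, +1 over and over.
On swarm: s+6=y, w+1=x, a+6=g, r+1=s, m+6=s.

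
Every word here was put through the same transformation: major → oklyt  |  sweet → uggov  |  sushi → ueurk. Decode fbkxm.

Shifts by position in major: pos 0: m→o (+2), pos 1: a→k (+10), pos 2: j→l (+2), pos 3: o→y (+10) — repeating every 2. It's a Vigenère-style cipher with numeric key [2,10]: position i shifts by key[i mod 2].
Reversing it on fbkxm: f−2=d, b−10=r, k−2=i, x−10=n, m−2=k.

drink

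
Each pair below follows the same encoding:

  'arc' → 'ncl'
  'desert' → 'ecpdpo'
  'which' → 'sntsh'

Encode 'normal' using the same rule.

wlxczy

The output letters match the input read backwards, each shifted +11: arc reversed is cra. The word is reversed, then every letter is shifted forward by 11.
Applying it to normal: reverse → lamron; then shift: l+11=w, a+11=l, m+11=x, r+11=c, o+11=z, n+11=y.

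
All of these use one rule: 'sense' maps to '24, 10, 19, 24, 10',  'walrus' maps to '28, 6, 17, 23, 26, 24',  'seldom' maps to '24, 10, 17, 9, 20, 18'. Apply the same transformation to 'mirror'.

18, 14, 23, 23, 20, 23

The number is (letter's place in the alphabet, a=1) + 5.
On mirror: m=13→18, i=9→14, r=18→23, r=18→23, o=15→20, r=18→23.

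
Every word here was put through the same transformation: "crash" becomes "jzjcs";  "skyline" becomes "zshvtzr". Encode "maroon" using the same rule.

The shift increases by 1 at each position, starting from +7: 7, 8, 9, ….
Applying it to maroon: m+7=t, a+8=i, r+9=a, o+10=y, o+11=z, n+12=z.

tiayzz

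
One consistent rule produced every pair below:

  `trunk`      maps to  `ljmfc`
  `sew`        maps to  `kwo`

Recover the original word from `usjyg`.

cargo

Compare letters: t→l is +18, r→j is +18, u→m is +18 — a constant shift. Every letter moves 18 places later in the alphabet, wrapping around z→a.
Decoding usjyg: u−18=c, s−18=a, j−18=r, y−18=g, g−18=o.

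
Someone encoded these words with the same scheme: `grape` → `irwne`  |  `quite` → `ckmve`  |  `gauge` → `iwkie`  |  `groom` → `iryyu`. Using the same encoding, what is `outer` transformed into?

Treating letters as 0–25, the rule is x ↦ 15x + 22 (mod 26).
Applying it to outer: o(14)→15·14+22≡24=y; u(20)→15·20+22≡10=k; t(19)→15·19+22≡21=v; e(4)→15·4+22≡4=e; r(17)→15·17+22≡17=r (all mod 26).

ykver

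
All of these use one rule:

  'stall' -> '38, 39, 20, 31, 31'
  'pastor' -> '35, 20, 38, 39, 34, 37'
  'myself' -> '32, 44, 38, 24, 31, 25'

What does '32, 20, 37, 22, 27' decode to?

Each letter is replaced by its alphabet position (a=1..z=26) + 19.
Decoding 32, 20, 37, 22, 27: 32→(32−19)÷1=13=m, 20→(20−19)÷1=1=a, 37→(37−19)÷1=18=r, 22→(22−19)÷1=3=c, 27→(27−19)÷1=8=h.

march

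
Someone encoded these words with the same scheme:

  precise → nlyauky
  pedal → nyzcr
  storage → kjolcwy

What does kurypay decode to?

Each letter's alphabet position (a=0..z=25) is mapped through 25·x+2 mod 26 — an affine cipher.
Undoing it on kurypay: k(10)→25·(10−2)≡18=s; u(20)→25·(20−2)≡8=i; r(17)→25·(17−2)≡11=l; y(24)→25·(24−2)≡4=e; p(15)→25·(15−2)≡13=n; a(0)→25·(0−2)≡2=c; y(24)→25·(24−2)≡4=e (all mod 26).

silence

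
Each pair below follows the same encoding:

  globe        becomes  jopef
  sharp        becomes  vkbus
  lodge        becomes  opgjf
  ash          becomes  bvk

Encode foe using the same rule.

The shift depends on letter class: consonant g→j is +3, but vowel o→p is +1. Vowels shift forward by 1 and consonants shift forward by 3.
Applying it to foe: f(cons)+3=i, o(vowel)+1=p, e(vowel)+1=f.

ipf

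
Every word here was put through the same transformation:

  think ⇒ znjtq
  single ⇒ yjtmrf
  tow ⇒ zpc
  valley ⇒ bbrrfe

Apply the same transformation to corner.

ipxtfx

The shift depends on letter class: consonant t→z is +6, but vowel i→j is +1. Two shifts are in play — +1 for a/e/i/o/u, +6 for every other letter.
Applying it to corner: c(cons)+6=i, o(vowel)+1=p, r(cons)+6=x, n(cons)+6=t, e(vowel)+1=f, r(cons)+6=x.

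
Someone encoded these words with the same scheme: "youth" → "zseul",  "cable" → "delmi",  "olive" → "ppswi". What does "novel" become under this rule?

osffp

Shifts by position in youth: pos 0: y→z (+1), pos 1: o→s (+4), pos 2: u→e (+10), pos 3: t→u (+1), pos 4: h→l (+4) — repeating every 3. The shifts repeat in a cycle of length 3: positions 0,1,… shift by +1, +4, +10, then the pattern repeats.
For novel: n+1=o, o+4=s, v+10=f, e+1=f, l+4=p.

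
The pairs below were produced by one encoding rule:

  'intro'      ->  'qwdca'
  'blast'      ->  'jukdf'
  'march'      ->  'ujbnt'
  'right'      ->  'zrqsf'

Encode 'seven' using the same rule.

In intro: i→q is +8, n→w is +9, t→d is +10, r→c is +11 — the shift increases by 1 each position. Letter i (0-indexed) is shifted by i+8, so successive shifts are 8, 9, 10, ….
Applying it to seven: s+8=a, e+9=n, v+10=f, e+11=p, n+12=z.

anfpz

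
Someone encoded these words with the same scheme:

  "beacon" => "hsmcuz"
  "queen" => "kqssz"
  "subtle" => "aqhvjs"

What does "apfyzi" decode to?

This is an affine cipher: with a=0,…,z=25, each position x becomes (21x+12) mod 26.
Reversing it on apfyzi: a(0)→5·(0−12)≡18=s; p(15)→5·(15−12)≡15=p; f(5)→5·(5−12)≡17=r; y(24)→5·(24−12)≡8=i; z(25)→5·(25−12)≡13=n; i(8)→5·(8−12)≡6=g (all mod 26).

spring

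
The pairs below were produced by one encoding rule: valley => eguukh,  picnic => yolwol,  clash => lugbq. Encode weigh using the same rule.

fkopq

The shift depends on letter class: consonant v→e is +9, but vowel a→g is +6. Vowels shift forward by 6 and consonants shift forward by 9.
On weigh: w(cons)+9=f, e(vowel)+6=k, i(vowel)+6=o, g(cons)+9=p, h(cons)+9=q.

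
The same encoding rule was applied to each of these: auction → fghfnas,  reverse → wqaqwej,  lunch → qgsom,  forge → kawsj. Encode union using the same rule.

zznas

Shifts by position in auction: pos 0: a→f (+5), pos 1: u→g (+12), pos 2: c→h (+5), pos 3: t→f (+12) — repeating every 2. The shifts repeat in a cycle of length 2: positions 0,1,… shift by +5, +12, then the pattern repeats.
Applying it to union: u+5=z, n+12=z, i+5=n, o+12=a, n+5=s.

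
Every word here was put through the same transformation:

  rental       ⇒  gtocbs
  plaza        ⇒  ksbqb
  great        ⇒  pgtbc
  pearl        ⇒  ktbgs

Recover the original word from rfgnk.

r(17)→g(6) and e(4)→t(19) fit y≡11x+1 (mod 26); the inverse of 11 mod 26 is 19. Treating letters as 0–25, the rule is x ↦ 11x + 1 (mod 26).
Undoing it on rfgnk: r(17)→19·(17−1)≡18=s; f(5)→19·(5−1)≡24=y; g(6)→19·(6−1)≡17=r; n(13)→19·(13−1)≡20=u; k(10)→19·(10−1)≡15=p (all mod 26).

syrup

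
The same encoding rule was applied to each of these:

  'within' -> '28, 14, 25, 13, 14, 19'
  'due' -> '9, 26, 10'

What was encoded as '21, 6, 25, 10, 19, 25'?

patent

w is letter #23 and maps to 28: an offset of 5. Each letter is replaced by its alphabet position (a=1..z=26) + 5.
Undoing it on 21, 6, 25, 10, 19, 25: 21→(21−5)÷1=16=p, 6→(6−5)÷1=1=a, 25→(25−5)÷1=20=t, 10→(10−5)÷1=5=e, 19→(19−5)÷1=14=n, 25→(25−5)÷1=20=t.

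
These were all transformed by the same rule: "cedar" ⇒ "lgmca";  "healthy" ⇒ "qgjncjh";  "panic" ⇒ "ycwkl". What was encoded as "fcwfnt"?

wander

A repeating key of period 2 is used — shifts +9, +2 over and over.
Reversing it on fcwfnt: f−9=w, c−2=a, w−9=n, f−2=d, n−9=e, t−2=r.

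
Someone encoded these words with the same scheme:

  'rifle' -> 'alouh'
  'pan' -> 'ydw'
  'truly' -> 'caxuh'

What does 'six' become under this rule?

Vowels shift forward by 3 and consonants shift forward by 9.
Applying it to six: s(cons)+9=b, i(vowel)+3=l, x(cons)+9=g.

blg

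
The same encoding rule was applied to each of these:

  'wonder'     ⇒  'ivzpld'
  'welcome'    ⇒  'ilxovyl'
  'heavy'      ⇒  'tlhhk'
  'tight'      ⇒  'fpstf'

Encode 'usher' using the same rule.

The rule splits by letter class: vowels +7, consonants +12.
On usher: u(vowel)+7=b, s(cons)+12=e, h(cons)+12=t, e(vowel)+7=l, r(cons)+12=d.

betld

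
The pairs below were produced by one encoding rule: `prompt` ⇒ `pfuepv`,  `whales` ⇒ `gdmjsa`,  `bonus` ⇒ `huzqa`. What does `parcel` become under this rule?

pmfcsj

p(15)→p(15) and r(17)→f(5) fit y≡21x+12 (mod 26); the inverse of 21 mod 26 is 5. Each letter's alphabet position (a=0..z=25) is mapped through 21·x+12 mod 26 — an affine cipher.
On parcel: p(15)→21·15+12≡15=p; a(0)→21·0+12≡12=m; r(17)→21·17+12≡5=f; c(2)→21·2+12≡2=c; e(4)→21·4+12≡18=s; l(11)→21·11+12≡9=j (all mod 26).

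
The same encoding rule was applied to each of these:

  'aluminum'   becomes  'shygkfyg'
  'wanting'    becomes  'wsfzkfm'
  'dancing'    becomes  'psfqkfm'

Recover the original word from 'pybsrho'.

a(0)→s(18) and l(11)→h(7) fit y≡25x+18 (mod 26); the inverse of 25 mod 26 is 25. This is an affine cipher: with a=0,…,z=25, each position x becomes (25x+18) mod 26.
Reversing it on pybsrho: p(15)→25·(15−18)≡3=d; y(24)→25·(24−18)≡20=u; b(1)→25·(1−18)≡17=r; s(18)→25·(18−18)≡0=a; r(17)→25·(17−18)≡1=b; h(7)→25·(7−18)≡11=l; o(14)→25·(14−18)≡4=e (all mod 26).

durable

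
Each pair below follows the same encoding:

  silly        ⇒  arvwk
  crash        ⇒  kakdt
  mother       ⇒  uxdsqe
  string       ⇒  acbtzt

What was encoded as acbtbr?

stripe

In silly: s→a is +8, i→r is +9, l→v is +10, l→w is +11 — the shift increases by 1 each position. Letter i (0-indexed) is shifted by i+8, so successive shifts are 8, 9, 10, ….
Decoding acbtbr: a−8=s, c−9=t, b−10=r, t−11=i, b−12=p, r−13=e.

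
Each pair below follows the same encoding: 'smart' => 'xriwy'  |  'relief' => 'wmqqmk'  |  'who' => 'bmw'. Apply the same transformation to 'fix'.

kqc

Vowels shift forward by 8 and consonants shift forward by 5.
On fix: f(cons)+5=k, i(vowel)+8=q, x(cons)+5=c.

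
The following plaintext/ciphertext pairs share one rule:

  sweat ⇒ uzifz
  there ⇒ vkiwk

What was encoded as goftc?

In sweat: s→u is +2, w→z is +3, e→i is +4, a→f is +5 — the shift increases by 1 each position. Letter i (0-indexed) is shifted by i+2, so successive shifts are 2, 3, 4, ….
Decoding goftc: g−2=e, o−3=l, f−4=b, t−5=o, c−6=w.

elbow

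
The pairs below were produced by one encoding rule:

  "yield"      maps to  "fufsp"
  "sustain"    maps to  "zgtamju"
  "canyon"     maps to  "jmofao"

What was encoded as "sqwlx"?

level

It's a Vigenère-style cipher with numeric key [7,12,1]: position i shifts by key[i mod 3].
Undoing it on sqwlx: s−7=l, q−12=e, w−1=v, l−7=e, x−12=l.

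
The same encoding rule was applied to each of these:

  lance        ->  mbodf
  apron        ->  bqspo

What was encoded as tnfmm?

smell

Compare letters: l→m is +1, a→b is +1, n→o is +1 — a constant shift. Each letter is shifted forward by 1 in the alphabet (a Caesar shift of +1).
Reversing it on tnfmm: t−1=s, n−1=m, f−1=e, m−1=l, m−1=l.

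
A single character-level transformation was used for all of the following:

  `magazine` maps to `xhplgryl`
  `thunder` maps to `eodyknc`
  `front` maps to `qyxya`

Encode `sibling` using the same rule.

dpkwpwr

Shifts by position in magazine: pos 0: m→x (+11), pos 1: a→h (+7), pos 2: g→p (+9), pos 3: a→l (+11), pos 4: z→g (+7), pos 5: i→r (+9) — repeating every 3. The shifts repeat in a cycle of length 3: positions 0,1,… shift by +11, +7, +9, then the pattern repeats.
On sibling: s+11=d, i+7=p, b+9=k, l+11=w, i+7=p, n+9=w, g+11=r.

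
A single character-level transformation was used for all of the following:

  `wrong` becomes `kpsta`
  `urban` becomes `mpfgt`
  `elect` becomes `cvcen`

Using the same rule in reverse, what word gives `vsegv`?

local

This is an affine cipher: with a=0,…,z=25, each position x becomes (25x+6) mod 26.
Reversing it on vsegv: v(21)→25·(21−6)≡11=l; s(18)→25·(18−6)≡14=o; e(4)→25·(4−6)≡2=c; g(6)→25·(6−6)≡0=a; v(21)→25·(21−6)≡11=l (all mod 26).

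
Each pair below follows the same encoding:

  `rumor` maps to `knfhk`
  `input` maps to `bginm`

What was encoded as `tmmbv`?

Compare letters: r→k is +19, u→n is +19, m→f is +19 — a constant shift. It's a constant shift of +19 (ROT19).
Undoing it on tmmbv: t−19=a, m−19=t, m−19=t, b−19=i, v−19=c.

attic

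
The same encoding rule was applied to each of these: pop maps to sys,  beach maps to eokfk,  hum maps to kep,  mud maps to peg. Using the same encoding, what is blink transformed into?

eosqn

The shift depends on letter class: consonant p→s is +3, but vowel o→y is +10. Two shifts are in play — +10 for a/e/i/o/u, +3 for every other letter.
On blink: b(cons)+3=e, l(cons)+3=o, i(vowel)+10=s, n(cons)+3=q, k(cons)+3=n.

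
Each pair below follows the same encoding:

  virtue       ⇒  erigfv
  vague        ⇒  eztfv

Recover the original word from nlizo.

moral

Each pair mirrors across the alphabet (v↔e, i↔r, r↔i): positions sum to 25. Letters are reflected about the middle of the alphabet (position → 25−position): Atbash.
Decoding nlizo: n↔m, l↔o, i↔r, z↔a, o↔l.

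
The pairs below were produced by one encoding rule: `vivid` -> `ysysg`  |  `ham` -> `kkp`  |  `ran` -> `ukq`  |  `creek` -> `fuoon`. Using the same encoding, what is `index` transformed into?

sqgoa

The shift depends on letter class: consonant v→y is +3, but vowel i→s is +10. Two shifts are in play — +10 for a/e/i/o/u, +3 for every other letter.
For index: i(vowel)+10=s, n(cons)+3=q, d(cons)+3=g, e(vowel)+10=o, x(cons)+3=a.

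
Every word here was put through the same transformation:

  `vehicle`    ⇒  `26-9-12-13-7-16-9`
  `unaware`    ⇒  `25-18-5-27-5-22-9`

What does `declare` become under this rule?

v is letter #22 and maps to 26: an offset of 4. Letters become their 1-based position plus 4 (so a→5, b→6, …).
On declare: d=4→8, e=5→9, c=3→7, l=12→16, a=1→5, r=18→22, e=5→9.

8-9-7-16-5-22-9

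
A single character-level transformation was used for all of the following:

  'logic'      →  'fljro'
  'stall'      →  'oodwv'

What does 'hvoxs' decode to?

pulse

The output letters match the input read backwards, each shifted +3: logic reversed is cigol. Read the word backwards and shift each letter +3.
Decoding hvoxs: shift back: h−3=e, v−3=s, o−3=l, x−3=u, s−3=p → eslup; then reverse → pulse.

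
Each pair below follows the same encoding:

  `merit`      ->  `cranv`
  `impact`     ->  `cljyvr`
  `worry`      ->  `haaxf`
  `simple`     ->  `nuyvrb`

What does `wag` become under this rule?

pjf

The word is reversed, then every letter is shifted forward by 9.
For wag: reverse → gaw; then shift: g+9=p, a+9=j, w+9=f.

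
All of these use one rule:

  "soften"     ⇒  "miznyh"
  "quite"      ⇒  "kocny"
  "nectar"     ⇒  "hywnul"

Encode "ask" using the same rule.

ume

Compare letters: s→m is +20, o→i is +20, f→z is +20 — a constant shift. Every letter moves 20 places later in the alphabet, wrapping around z→a.
On ask: a+20=u, s+20=m, k+20=e.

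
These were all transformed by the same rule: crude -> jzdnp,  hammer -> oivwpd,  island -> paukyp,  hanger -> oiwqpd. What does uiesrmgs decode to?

navigate

In crude: c→j is +7, r→z is +8, u→d is +9, d→n is +10 — the shift increases by 1 each position. The shift increases by 1 at each position, starting from +7: 7, 8, 9, ….
Decoding uiesrmgs: u−7=n, i−8=a, e−9=v, s−10=i, r−11=g, m−12=a, g−13=t, s−14=e.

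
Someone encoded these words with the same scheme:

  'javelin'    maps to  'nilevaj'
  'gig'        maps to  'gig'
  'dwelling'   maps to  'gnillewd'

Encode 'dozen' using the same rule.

The output letters match the input read backwards: javelin reversed is nilevaj. It's just the letters in reverse order.
On dozen: reverse → nezod.

nezod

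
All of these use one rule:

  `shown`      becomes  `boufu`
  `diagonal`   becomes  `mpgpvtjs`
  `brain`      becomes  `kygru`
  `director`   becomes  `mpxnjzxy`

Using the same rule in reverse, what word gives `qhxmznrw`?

hardship

Shifts by position in shown: pos 0: s→b (+9), pos 1: h→o (+7), pos 2: o→u (+6), pos 3: w→f (+9), pos 4: n→u (+7) — repeating every 3. A repeating key of period 3 is used — shifts +9, +7, +6 over and over.
Decoding qhxmznrw: q−9=h, h−7=a, x−6=r, m−9=d, z−7=s, n−6=h, r−9=i, w−7=p.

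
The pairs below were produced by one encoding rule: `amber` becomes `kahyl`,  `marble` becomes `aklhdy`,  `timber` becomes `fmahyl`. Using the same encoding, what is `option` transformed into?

Treating letters as 0–25, the rule is x ↦ 23x + 10 (mod 26).
Applying it to option: o(14)→23·14+10≡20=u; p(15)→23·15+10≡17=r; t(19)→23·19+10≡5=f; i(8)→23·8+10≡12=m; o(14)→23·14+10≡20=u; n(13)→23·13+10≡23=x (all mod 26).

urfmux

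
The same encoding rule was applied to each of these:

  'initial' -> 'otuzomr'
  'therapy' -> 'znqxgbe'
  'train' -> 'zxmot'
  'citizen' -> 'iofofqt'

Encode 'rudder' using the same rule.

Shifts by position in initial: pos 0: i→o (+6), pos 1: n→t (+6), pos 2: i→u (+12), pos 3: t→z (+6), pos 4: i→o (+6), pos 5: a→m (+12) — repeating every 3. It's a Vigenère-style cipher with numeric key [6,6,12]: position i shifts by key[i mod 3].
For rudder: r+6=x, u+6=a, d+12=p, d+6=j, e+6=k, r+12=d.

xapjkd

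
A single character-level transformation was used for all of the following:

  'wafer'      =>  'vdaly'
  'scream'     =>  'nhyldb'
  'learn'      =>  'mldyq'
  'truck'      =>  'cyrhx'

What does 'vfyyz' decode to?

worry

w(22)→v(21) and a(0)→d(3) fit y≡15x+3 (mod 26); the inverse of 15 mod 26 is 7. Each letter's alphabet position (a=0..z=25) is mapped through 15·x+3 mod 26 — an affine cipher.
Reversing it on vfyyz: v(21)→7·(21−3)≡22=w; f(5)→7·(5−3)≡14=o; y(24)→7·(24−3)≡17=r; y(24)→7·(24−3)≡17=r; z(25)→7·(25−3)≡24=y (all mod 26).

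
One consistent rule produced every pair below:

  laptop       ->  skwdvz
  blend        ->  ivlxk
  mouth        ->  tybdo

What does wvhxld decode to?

Shifts by position in laptop: pos 0: l→s (+7), pos 1: a→k (+10), pos 2: p→w (+7), pos 3: t→d (+10) — repeating every 2. The shifts repeat in a cycle of length 2: positions 0,1,… shift by +7, +10, then the pattern repeats.
Reversing it on wvhxld: w−7=p, v−10=l, h−7=a, x−10=n, l−7=e, d−10=t.

planet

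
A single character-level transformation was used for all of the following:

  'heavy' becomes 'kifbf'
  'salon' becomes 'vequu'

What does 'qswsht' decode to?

In heavy: h→k is +3, e→i is +4, a→f is +5, v→b is +6 — the shift increases by 1 each position. The shift increases by 1 at each position, starting from +3: 3, 4, 5, ….
Reversing it on qswsht: q−3=n, s−4=o, w−5=r, s−6=m, h−7=a, t−8=l.

normal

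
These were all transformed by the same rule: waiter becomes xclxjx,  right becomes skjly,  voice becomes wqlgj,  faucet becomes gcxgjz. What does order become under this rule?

ptgiw

In waiter: w→x is +1, a→c is +2, i→l is +3, t→x is +4 — the shift increases by 1 each position. The shift increases by 1 at each position, starting from +1: 1, 2, 3, ….
On order: o+1=p, r+2=t, d+3=g, e+4=i, r+5=w.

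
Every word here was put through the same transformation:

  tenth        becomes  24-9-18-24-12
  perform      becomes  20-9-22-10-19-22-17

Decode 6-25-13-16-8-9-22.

builder

t is letter #20 and maps to 24: an offset of 4. Each letter is replaced by its alphabet position (a=1..z=26) + 4.
Decoding 6-25-13-16-8-9-22: 6→(6−4)÷1=2=b, 25→(25−4)÷1=21=u, 13→(13−4)÷1=9=i, 16→(16−4)÷1=12=l, 8→(8−4)÷1=4=d, 9→(9−4)÷1=5=e, 22→(22−4)÷1=18=r.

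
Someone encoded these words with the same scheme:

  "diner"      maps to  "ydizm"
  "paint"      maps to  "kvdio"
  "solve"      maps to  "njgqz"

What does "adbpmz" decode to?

figure

Compare letters: d→y is +21, i→d is +21, n→i is +21 — a constant shift. Every letter moves 21 places later in the alphabet, wrapping around z→a.
Reversing it on adbpmz: a−21=f, d−21=i, b−21=g, p−21=u, m−21=r, z−21=e.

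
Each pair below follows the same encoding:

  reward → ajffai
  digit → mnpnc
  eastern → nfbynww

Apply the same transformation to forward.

Shifts by position in reward: pos 0: r→a (+9), pos 1: e→j (+5), pos 2: w→f (+9), pos 3: a→f (+5) — repeating every 2. The shifts repeat in a cycle of length 2: positions 0,1,… shift by +9, +5, then the pattern repeats.
Applying it to forward: f+9=o, o+5=t, r+9=a, w+5=b, a+9=j, r+5=w, d+9=m.

otabjwm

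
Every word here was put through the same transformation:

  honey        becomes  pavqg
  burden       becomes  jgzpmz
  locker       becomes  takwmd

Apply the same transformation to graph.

odibp

Shifts by position in honey: pos 0: h→p (+8), pos 1: o→a (+12), pos 2: n→v (+8), pos 3: e→q (+12) — repeating every 2. The shifts repeat in a cycle of length 2: positions 0,1,… shift by +8, +12, then the pattern repeats.
Applying it to graph: g+8=o, r+12=d, a+8=i, p+12=b, h+8=p.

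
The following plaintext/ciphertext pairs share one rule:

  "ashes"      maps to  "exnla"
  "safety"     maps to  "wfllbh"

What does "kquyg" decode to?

glory

In ashes: a→e is +4, s→x is +5, h→n is +6, e→l is +7 — the shift increases by 1 each position. The shift increases by 1 at each position, starting from +4: 4, 5, 6, ….
Undoing it on kquyg: k−4=g, q−5=l, u−6=o, y−7=r, g−8=y.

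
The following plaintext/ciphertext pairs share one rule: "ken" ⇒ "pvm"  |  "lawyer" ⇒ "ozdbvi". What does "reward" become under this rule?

ivdziw

Each pair mirrors across the alphabet (k↔p, e↔v, n↔m): positions sum to 25. Each letter is replaced by its mirror in the alphabet: a↔z, b↔y, c↔x, and so on (the Atbash cipher).
For reward: r↔i, e↔v, w↔d, a↔z, r↔i, d↔w.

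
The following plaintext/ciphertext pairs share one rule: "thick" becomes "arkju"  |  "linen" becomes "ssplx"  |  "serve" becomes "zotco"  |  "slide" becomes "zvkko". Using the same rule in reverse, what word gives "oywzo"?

Shifts by position in thick: pos 0: t→a (+7), pos 1: h→r (+10), pos 2: i→k (+2), pos 3: c→j (+7), pos 4: k→u (+10) — repeating every 3. A repeating key of period 3 is used — shifts +7, +10, +2 over and over.
Reversing it on oywzo: o−7=h, y−10=o, w−2=u, z−7=s, o−10=e.

house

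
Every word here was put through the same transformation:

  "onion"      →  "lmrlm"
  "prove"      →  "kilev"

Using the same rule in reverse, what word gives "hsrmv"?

Each pair mirrors across the alphabet (o↔l, n↔m, i↔r): positions sum to 25. Each letter is replaced by its mirror in the alphabet: a↔z, b↔y, c↔x, and so on (the Atbash cipher).
Reversing it on hsrmv: h↔s, s↔h, r↔i, m↔n, v↔e.

shine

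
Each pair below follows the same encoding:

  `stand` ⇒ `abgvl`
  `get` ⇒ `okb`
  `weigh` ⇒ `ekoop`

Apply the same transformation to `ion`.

The shift depends on letter class: consonant s→a is +8, but vowel a→g is +6. Two shifts are in play — +6 for a/e/i/o/u, +8 for every other letter.
On ion: i(vowel)+6=o, o(vowel)+6=u, n(cons)+8=v.

ouv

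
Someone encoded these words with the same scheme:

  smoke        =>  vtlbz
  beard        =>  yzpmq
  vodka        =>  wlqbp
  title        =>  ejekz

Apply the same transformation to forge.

Treating letters as 0–25, the rule is x ↦ 9x + 15 (mod 26).
Applying it to forge: f(5)→9·5+15≡8=i; o(14)→9·14+15≡11=l; r(17)→9·17+15≡12=m; g(6)→9·6+15≡17=r; e(4)→9·4+15≡25=z (all mod 26).

ilmrz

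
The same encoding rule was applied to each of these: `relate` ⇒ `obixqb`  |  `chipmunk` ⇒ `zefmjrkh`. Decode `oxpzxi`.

Compare letters: r→o is +23, e→b is +23, l→i is +23 — a constant shift. Each letter is shifted forward by 23 in the alphabet (a Caesar shift of +23).
Decoding oxpzxi: o−23=r, x−23=a, p−23=s, z−23=c, x−23=a, i−23=l.

rascal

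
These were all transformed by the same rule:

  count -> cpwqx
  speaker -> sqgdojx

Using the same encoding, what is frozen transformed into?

In count: c→c is +0, o→p is +1, u→w is +2, n→q is +3 — the shift increases by 1 each position. Each letter shifts forward by its position index (0, 1, 2, …) — the shift grows by one for each successive letter.
Applying it to frozen: f+0=f, r+1=s, o+2=q, z+3=c, e+4=i, n+5=s.

fsqcis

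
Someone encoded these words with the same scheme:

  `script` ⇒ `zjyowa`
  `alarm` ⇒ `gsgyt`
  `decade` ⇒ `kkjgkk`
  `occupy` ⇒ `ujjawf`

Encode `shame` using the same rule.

The shift depends on letter class: consonant s→z is +7, but vowel i→o is +6. Vowels shift forward by 6 and consonants shift forward by 7.
On shame: s(cons)+7=z, h(cons)+7=o, a(vowel)+6=g, m(cons)+7=t, e(vowel)+6=k.

zogtk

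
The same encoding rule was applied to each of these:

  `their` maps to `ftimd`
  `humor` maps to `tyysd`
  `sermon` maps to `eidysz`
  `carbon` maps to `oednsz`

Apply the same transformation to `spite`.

The shift depends on letter class: consonant t→f is +12, but vowel e→i is +4. The rule splits by letter class: vowels +4, consonants +12.
Applying it to spite: s(cons)+12=e, p(cons)+12=b, i(vowel)+4=m, t(cons)+12=f, e(vowel)+4=i.

ebmfi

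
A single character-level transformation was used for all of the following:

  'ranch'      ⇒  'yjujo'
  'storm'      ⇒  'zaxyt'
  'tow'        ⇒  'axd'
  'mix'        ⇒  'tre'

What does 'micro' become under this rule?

trjyx

The shift depends on letter class: consonant r→y is +7, but vowel a→j is +9. Vowels shift forward by 9 and consonants shift forward by 7.
On micro: m(cons)+7=t, i(vowel)+9=r, c(cons)+7=j, r(cons)+7=y, o(vowel)+9=x.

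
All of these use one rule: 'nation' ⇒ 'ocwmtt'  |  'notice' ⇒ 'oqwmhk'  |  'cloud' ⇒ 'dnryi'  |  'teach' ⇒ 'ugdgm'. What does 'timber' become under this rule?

ukpfjx

The shift increases by 1 at each position, starting from +1: 1, 2, 3, ….
On timber: t+1=u, i+2=k, m+3=p, b+4=f, e+5=j, r+6=x.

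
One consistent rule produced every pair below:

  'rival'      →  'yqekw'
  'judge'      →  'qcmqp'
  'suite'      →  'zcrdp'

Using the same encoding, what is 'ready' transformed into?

In rival: r→y is +7, i→q is +8, v→e is +9, a→k is +10 — the shift increases by 1 each position. Each letter shifts forward by (position + 7), i.e. 7, 8, 9, … — the shift grows by one for each successive letter.
For ready: r+7=y, e+8=m, a+9=j, d+10=n, y+11=j.

ymjnj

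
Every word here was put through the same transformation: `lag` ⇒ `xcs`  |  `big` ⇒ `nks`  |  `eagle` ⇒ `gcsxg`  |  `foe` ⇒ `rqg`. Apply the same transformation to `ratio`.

dcfkq

The shift depends on letter class: consonant l→x is +12, but vowel a→c is +2. Two shifts are in play — +2 for a/e/i/o/u, +12 for every other letter.
For ratio: r(cons)+12=d, a(vowel)+2=c, t(cons)+12=f, i(vowel)+2=k, o(vowel)+2=q.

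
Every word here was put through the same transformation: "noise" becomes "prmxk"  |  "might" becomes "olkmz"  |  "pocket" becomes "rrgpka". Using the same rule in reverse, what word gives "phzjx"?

The shift increases by 1 at each position, starting from +2: 2, 3, 4, ….
Reversing it on phzjx: p−2=n, h−3=e, z−4=v, j−5=e, x−6=r.

never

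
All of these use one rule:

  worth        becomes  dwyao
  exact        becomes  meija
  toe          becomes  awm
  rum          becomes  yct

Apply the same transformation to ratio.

The rule splits by letter class: vowels +8, consonants +7.
Applying it to ratio: r(cons)+7=y, a(vowel)+8=i, t(cons)+7=a, i(vowel)+8=q, o(vowel)+8=w.

yiaqw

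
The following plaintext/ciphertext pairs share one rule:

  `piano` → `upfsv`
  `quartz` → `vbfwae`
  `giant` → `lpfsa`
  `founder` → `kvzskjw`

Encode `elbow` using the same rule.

Shifts by position in piano: pos 0: p→u (+5), pos 1: i→p (+7), pos 2: a→f (+5), pos 3: n→s (+5), pos 4: o→v (+7) — repeating every 3. A repeating key of period 3 is used — shifts +5, +7, +5 over and over.
On elbow: e+5=j, l+7=s, b+5=g, o+5=t, w+7=d.

jsgtd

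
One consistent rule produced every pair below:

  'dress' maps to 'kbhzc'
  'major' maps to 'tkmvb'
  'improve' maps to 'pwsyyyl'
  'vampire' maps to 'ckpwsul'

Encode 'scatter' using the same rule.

zmdadhy

The shifts repeat in a cycle of length 3: positions 0,1,… shift by +7, +10, +3, then the pattern repeats.
Applying it to scatter: s+7=z, c+10=m, a+3=d, t+7=a, t+10=d, e+3=h, r+7=y.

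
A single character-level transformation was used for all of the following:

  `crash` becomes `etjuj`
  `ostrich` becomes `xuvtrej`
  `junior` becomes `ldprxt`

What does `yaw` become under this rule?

ajy

The shift depends on letter class: consonant c→e is +2, but vowel a→j is +9. The rule splits by letter class: vowels +9, consonants +2.
On yaw: y(cons)+2=a, a(vowel)+9=j, w(cons)+2=y.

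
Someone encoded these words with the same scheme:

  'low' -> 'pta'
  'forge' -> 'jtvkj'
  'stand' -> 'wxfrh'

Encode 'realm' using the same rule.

The shift depends on letter class: consonant l→p is +4, but vowel o→t is +5. The rule splits by letter class: vowels +5, consonants +4.
For realm: r(cons)+4=v, e(vowel)+5=j, a(vowel)+5=f, l(cons)+4=p, m(cons)+4=q.

vjfpq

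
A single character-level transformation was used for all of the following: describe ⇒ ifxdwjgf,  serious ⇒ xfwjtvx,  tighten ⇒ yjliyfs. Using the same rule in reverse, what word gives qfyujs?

letter

Shifts by position in describe: pos 0: d→i (+5), pos 1: e→f (+1), pos 2: s→x (+5), pos 3: c→d (+1) — repeating every 2. A repeating key of period 2 is used — shifts +5, +1 over and over.
Reversing it on qfyujs: q−5=l, f−1=e, y−5=t, u−1=t, j−5=e, s−1=r.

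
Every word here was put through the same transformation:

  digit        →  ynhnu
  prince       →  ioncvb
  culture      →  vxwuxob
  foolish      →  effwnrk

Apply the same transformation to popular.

ifixwpo

d(3)→y(24) and i(8)→n(13) fit y≡3x+15 (mod 26); the inverse of 3 mod 26 is 9. This is an affine cipher: with a=0,…,z=25, each position x becomes (3x+15) mod 26.
On popular: p(15)→3·15+15≡8=i; o(14)→3·14+15≡5=f; p(15)→3·15+15≡8=i; u(20)→3·20+15≡23=x; l(11)→3·11+15≡22=w; a(0)→3·0+15≡15=p; r(17)→3·17+15≡14=o (all mod 26).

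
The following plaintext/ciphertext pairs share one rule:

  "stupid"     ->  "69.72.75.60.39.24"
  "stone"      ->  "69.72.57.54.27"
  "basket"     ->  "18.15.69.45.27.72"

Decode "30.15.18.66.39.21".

fabric

s(#19)→69 and t(#20)→72: differences scale by 3, so n = 3·pos + 12. With a=1..z=26, the number is 3·pos + 12.
Decoding 30.15.18.66.39.21: 30→(30−12)÷3=6=f, 15→(15−12)÷3=1=a, 18→(18−12)÷3=2=b, 66→(66−12)÷3=18=r, 39→(39−12)÷3=9=i, 21→(21−12)÷3=3=c.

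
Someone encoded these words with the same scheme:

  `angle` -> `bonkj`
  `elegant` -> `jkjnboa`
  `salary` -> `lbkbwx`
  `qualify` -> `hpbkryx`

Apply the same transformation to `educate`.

jupfbaj

a(0)→b(1) and n(13)→o(14) fit y≡15x+1 (mod 26); the inverse of 15 mod 26 is 7. Treating letters as 0–25, the rule is x ↦ 15x + 1 (mod 26).
Applying it to educate: e(4)→15·4+1≡9=j; d(3)→15·3+1≡20=u; u(20)→15·20+1≡15=p; c(2)→15·2+1≡5=f; a(0)→15·0+1≡1=b; t(19)→15·19+1≡0=a; e(4)→15·4+1≡9=j (all mod 26).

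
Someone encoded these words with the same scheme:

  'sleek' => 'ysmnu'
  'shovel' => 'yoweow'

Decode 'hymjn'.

In sleek: s→y is +6, l→s is +7, e→m is +8, e→n is +9 — the shift increases by 1 each position. Each letter shifts forward by (position + 6), i.e. 6, 7, 8, … — the shift grows by one for each successive letter.
Reversing it on hymjn: h−6=b, y−7=r, m−8=e, j−9=a, n−10=d.

bread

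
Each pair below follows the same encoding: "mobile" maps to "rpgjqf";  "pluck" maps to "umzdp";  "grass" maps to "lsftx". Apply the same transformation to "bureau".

gvwffv

Shifts by position in mobile: pos 0: m→r (+5), pos 1: o→p (+1), pos 2: b→g (+5), pos 3: i→j (+1) — repeating every 2. A repeating key of period 2 is used — shifts +5, +1 over and over.
On bureau: b+5=g, u+1=v, r+5=w, e+1=f, a+5=f, u+1=v.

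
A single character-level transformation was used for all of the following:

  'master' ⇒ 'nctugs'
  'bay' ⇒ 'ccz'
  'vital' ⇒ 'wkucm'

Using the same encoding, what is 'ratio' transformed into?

The shift depends on letter class: consonant m→n is +1, but vowel a→c is +2. The rule splits by letter class: vowels +2, consonants +1.
Applying it to ratio: r(cons)+1=s, a(vowel)+2=c, t(cons)+1=u, i(vowel)+2=k, o(vowel)+2=q.

scukq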